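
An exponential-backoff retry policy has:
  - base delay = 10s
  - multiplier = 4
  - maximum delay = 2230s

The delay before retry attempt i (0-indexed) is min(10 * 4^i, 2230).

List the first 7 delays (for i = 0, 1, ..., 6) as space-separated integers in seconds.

Computing each delay:
  i=0: min(10*4^0, 2230) = 10
  i=1: min(10*4^1, 2230) = 40
  i=2: min(10*4^2, 2230) = 160
  i=3: min(10*4^3, 2230) = 640
  i=4: min(10*4^4, 2230) = 2230
  i=5: min(10*4^5, 2230) = 2230
  i=6: min(10*4^6, 2230) = 2230

Answer: 10 40 160 640 2230 2230 2230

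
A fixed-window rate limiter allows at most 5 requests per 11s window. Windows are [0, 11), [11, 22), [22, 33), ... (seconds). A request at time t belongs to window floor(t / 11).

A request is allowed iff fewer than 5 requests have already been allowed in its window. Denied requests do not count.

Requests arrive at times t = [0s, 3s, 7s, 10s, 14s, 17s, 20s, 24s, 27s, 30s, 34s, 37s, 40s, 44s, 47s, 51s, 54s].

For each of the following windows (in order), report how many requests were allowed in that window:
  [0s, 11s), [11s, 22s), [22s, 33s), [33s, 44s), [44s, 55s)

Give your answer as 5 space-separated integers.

Answer: 4 3 3 3 4

Derivation:
Processing requests:
  req#1 t=0s (window 0): ALLOW
  req#2 t=3s (window 0): ALLOW
  req#3 t=7s (window 0): ALLOW
  req#4 t=10s (window 0): ALLOW
  req#5 t=14s (window 1): ALLOW
  req#6 t=17s (window 1): ALLOW
  req#7 t=20s (window 1): ALLOW
  req#8 t=24s (window 2): ALLOW
  req#9 t=27s (window 2): ALLOW
  req#10 t=30s (window 2): ALLOW
  req#11 t=34s (window 3): ALLOW
  req#12 t=37s (window 3): ALLOW
  req#13 t=40s (window 3): ALLOW
  req#14 t=44s (window 4): ALLOW
  req#15 t=47s (window 4): ALLOW
  req#16 t=51s (window 4): ALLOW
  req#17 t=54s (window 4): ALLOW

Allowed counts by window: 4 3 3 3 4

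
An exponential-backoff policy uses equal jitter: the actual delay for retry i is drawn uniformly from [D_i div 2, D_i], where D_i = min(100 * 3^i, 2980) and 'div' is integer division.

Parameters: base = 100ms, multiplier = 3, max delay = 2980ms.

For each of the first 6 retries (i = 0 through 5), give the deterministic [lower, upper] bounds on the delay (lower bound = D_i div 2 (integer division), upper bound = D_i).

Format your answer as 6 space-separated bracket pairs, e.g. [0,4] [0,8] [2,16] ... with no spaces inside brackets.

Answer: [50,100] [150,300] [450,900] [1350,2700] [1490,2980] [1490,2980]

Derivation:
Computing bounds per retry:
  i=0: D_i=min(100*3^0,2980)=100, bounds=[50,100]
  i=1: D_i=min(100*3^1,2980)=300, bounds=[150,300]
  i=2: D_i=min(100*3^2,2980)=900, bounds=[450,900]
  i=3: D_i=min(100*3^3,2980)=2700, bounds=[1350,2700]
  i=4: D_i=min(100*3^4,2980)=2980, bounds=[1490,2980]
  i=5: D_i=min(100*3^5,2980)=2980, bounds=[1490,2980]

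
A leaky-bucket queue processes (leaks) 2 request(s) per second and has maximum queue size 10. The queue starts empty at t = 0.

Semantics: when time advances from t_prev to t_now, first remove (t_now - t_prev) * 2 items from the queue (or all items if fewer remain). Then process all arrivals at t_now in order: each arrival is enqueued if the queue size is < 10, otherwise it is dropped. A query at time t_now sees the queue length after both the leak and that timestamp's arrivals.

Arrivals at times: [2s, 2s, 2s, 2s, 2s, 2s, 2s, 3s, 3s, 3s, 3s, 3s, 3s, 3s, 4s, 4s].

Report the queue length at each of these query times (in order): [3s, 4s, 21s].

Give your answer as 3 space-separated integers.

Queue lengths at query times:
  query t=3s: backlog = 10
  query t=4s: backlog = 10
  query t=21s: backlog = 0

Answer: 10 10 0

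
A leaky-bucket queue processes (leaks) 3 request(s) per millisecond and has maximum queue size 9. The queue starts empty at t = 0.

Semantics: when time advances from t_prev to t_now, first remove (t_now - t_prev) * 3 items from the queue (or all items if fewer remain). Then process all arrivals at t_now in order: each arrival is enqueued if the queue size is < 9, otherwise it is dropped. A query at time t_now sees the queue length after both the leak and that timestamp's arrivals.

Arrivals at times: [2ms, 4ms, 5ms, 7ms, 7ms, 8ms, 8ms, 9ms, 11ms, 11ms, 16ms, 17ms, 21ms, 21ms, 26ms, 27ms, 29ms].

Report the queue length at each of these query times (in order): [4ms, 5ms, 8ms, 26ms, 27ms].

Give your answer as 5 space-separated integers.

Queue lengths at query times:
  query t=4ms: backlog = 1
  query t=5ms: backlog = 1
  query t=8ms: backlog = 2
  query t=26ms: backlog = 1
  query t=27ms: backlog = 1

Answer: 1 1 2 1 1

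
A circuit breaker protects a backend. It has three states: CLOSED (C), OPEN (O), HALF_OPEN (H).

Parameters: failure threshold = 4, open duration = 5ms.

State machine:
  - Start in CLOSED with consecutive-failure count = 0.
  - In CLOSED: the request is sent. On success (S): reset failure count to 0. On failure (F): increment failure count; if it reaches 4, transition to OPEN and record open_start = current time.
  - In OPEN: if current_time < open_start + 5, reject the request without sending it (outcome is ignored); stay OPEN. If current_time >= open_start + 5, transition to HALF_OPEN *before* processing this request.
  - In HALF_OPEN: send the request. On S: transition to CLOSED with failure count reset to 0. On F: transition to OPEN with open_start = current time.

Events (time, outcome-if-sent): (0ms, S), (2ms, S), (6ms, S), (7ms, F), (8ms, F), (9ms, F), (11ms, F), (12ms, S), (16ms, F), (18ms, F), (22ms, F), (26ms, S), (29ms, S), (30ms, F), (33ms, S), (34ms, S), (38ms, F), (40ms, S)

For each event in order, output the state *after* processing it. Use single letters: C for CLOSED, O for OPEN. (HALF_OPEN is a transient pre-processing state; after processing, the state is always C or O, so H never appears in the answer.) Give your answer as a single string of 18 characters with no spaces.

Answer: CCCCCCOOOOOOCCCCCC

Derivation:
State after each event:
  event#1 t=0ms outcome=S: state=CLOSED
  event#2 t=2ms outcome=S: state=CLOSED
  event#3 t=6ms outcome=S: state=CLOSED
  event#4 t=7ms outcome=F: state=CLOSED
  event#5 t=8ms outcome=F: state=CLOSED
  event#6 t=9ms outcome=F: state=CLOSED
  event#7 t=11ms outcome=F: state=OPEN
  event#8 t=12ms outcome=S: state=OPEN
  event#9 t=16ms outcome=F: state=OPEN
  event#10 t=18ms outcome=F: state=OPEN
  event#11 t=22ms outcome=F: state=OPEN
  event#12 t=26ms outcome=S: state=OPEN
  event#13 t=29ms outcome=S: state=CLOSED
  event#14 t=30ms outcome=F: state=CLOSED
  event#15 t=33ms outcome=S: state=CLOSED
  event#16 t=34ms outcome=S: state=CLOSED
  event#17 t=38ms outcome=F: state=CLOSED
  event#18 t=40ms outcome=S: state=CLOSED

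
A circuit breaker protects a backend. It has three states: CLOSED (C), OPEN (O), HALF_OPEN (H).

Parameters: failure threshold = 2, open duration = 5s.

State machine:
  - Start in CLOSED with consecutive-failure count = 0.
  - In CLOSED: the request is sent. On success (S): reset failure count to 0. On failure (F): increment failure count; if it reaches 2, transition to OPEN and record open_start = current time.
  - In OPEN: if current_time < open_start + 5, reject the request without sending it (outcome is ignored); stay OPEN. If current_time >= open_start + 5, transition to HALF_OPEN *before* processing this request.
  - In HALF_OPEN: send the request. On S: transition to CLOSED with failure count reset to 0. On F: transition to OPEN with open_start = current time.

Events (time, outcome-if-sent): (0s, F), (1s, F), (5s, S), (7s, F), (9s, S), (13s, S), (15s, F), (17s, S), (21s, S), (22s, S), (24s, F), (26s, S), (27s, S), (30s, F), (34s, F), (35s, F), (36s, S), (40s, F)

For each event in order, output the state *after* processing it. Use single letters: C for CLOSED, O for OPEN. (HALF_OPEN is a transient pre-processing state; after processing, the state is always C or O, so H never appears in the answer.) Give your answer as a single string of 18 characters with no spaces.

Answer: COOOOCCCCCCCCCOOOO

Derivation:
State after each event:
  event#1 t=0s outcome=F: state=CLOSED
  event#2 t=1s outcome=F: state=OPEN
  event#3 t=5s outcome=S: state=OPEN
  event#4 t=7s outcome=F: state=OPEN
  event#5 t=9s outcome=S: state=OPEN
  event#6 t=13s outcome=S: state=CLOSED
  event#7 t=15s outcome=F: state=CLOSED
  event#8 t=17s outcome=S: state=CLOSED
  event#9 t=21s outcome=S: state=CLOSED
  event#10 t=22s outcome=S: state=CLOSED
  event#11 t=24s outcome=F: state=CLOSED
  event#12 t=26s outcome=S: state=CLOSED
  event#13 t=27s outcome=S: state=CLOSED
  event#14 t=30s outcome=F: state=CLOSED
  event#15 t=34s outcome=F: state=OPEN
  event#16 t=35s outcome=F: state=OPEN
  event#17 t=36s outcome=S: state=OPEN
  event#18 t=40s outcome=F: state=OPEN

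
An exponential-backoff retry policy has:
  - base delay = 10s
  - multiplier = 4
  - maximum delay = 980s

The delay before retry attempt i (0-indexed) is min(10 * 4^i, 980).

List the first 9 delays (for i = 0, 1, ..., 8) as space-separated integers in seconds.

Computing each delay:
  i=0: min(10*4^0, 980) = 10
  i=1: min(10*4^1, 980) = 40
  i=2: min(10*4^2, 980) = 160
  i=3: min(10*4^3, 980) = 640
  i=4: min(10*4^4, 980) = 980
  i=5: min(10*4^5, 980) = 980
  i=6: min(10*4^6, 980) = 980
  i=7: min(10*4^7, 980) = 980
  i=8: min(10*4^8, 980) = 980

Answer: 10 40 160 640 980 980 980 980 980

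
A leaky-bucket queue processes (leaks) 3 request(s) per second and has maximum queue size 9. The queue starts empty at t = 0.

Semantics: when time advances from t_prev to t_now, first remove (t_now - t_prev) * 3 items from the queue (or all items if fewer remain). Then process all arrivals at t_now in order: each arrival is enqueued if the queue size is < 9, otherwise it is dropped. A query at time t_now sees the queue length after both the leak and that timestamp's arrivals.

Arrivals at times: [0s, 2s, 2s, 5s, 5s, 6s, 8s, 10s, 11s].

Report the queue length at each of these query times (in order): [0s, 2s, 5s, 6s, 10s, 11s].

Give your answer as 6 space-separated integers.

Answer: 1 2 2 1 1 1

Derivation:
Queue lengths at query times:
  query t=0s: backlog = 1
  query t=2s: backlog = 2
  query t=5s: backlog = 2
  query t=6s: backlog = 1
  query t=10s: backlog = 1
  query t=11s: backlog = 1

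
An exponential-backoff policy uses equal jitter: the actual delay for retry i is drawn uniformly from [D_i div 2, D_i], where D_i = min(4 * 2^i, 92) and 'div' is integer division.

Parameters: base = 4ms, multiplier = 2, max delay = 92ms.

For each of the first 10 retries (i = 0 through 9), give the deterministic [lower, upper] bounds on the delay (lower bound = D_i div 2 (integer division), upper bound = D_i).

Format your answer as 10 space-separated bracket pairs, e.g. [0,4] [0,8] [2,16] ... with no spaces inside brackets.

Computing bounds per retry:
  i=0: D_i=min(4*2^0,92)=4, bounds=[2,4]
  i=1: D_i=min(4*2^1,92)=8, bounds=[4,8]
  i=2: D_i=min(4*2^2,92)=16, bounds=[8,16]
  i=3: D_i=min(4*2^3,92)=32, bounds=[16,32]
  i=4: D_i=min(4*2^4,92)=64, bounds=[32,64]
  i=5: D_i=min(4*2^5,92)=92, bounds=[46,92]
  i=6: D_i=min(4*2^6,92)=92, bounds=[46,92]
  i=7: D_i=min(4*2^7,92)=92, bounds=[46,92]
  i=8: D_i=min(4*2^8,92)=92, bounds=[46,92]
  i=9: D_i=min(4*2^9,92)=92, bounds=[46,92]

Answer: [2,4] [4,8] [8,16] [16,32] [32,64] [46,92] [46,92] [46,92] [46,92] [46,92]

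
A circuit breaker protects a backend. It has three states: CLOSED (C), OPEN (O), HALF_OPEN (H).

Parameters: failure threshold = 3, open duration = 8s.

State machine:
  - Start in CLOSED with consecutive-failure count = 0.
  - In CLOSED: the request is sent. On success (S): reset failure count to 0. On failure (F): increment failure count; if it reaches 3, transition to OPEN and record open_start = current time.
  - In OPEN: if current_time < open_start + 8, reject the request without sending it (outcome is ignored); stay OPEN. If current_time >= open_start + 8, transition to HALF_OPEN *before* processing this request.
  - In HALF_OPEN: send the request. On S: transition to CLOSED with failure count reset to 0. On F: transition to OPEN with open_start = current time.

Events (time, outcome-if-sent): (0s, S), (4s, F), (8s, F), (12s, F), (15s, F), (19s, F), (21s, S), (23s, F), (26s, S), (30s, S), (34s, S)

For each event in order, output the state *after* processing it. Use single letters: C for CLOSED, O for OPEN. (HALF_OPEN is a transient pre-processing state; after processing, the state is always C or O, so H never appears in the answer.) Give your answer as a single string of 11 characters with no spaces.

State after each event:
  event#1 t=0s outcome=S: state=CLOSED
  event#2 t=4s outcome=F: state=CLOSED
  event#3 t=8s outcome=F: state=CLOSED
  event#4 t=12s outcome=F: state=OPEN
  event#5 t=15s outcome=F: state=OPEN
  event#6 t=19s outcome=F: state=OPEN
  event#7 t=21s outcome=S: state=CLOSED
  event#8 t=23s outcome=F: state=CLOSED
  event#9 t=26s outcome=S: state=CLOSED
  event#10 t=30s outcome=S: state=CLOSED
  event#11 t=34s outcome=S: state=CLOSED

Answer: CCCOOOCCCCC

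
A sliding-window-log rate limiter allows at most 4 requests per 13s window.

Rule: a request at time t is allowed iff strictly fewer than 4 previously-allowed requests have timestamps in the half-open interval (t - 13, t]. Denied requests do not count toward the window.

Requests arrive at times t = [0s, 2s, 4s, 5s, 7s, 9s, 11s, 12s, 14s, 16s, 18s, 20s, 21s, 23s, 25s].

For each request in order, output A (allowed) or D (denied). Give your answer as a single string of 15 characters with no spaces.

Tracking allowed requests in the window:
  req#1 t=0s: ALLOW
  req#2 t=2s: ALLOW
  req#3 t=4s: ALLOW
  req#4 t=5s: ALLOW
  req#5 t=7s: DENY
  req#6 t=9s: DENY
  req#7 t=11s: DENY
  req#8 t=12s: DENY
  req#9 t=14s: ALLOW
  req#10 t=16s: ALLOW
  req#11 t=18s: ALLOW
  req#12 t=20s: ALLOW
  req#13 t=21s: DENY
  req#14 t=23s: DENY
  req#15 t=25s: DENY

Answer: AAAADDDDAAAADDD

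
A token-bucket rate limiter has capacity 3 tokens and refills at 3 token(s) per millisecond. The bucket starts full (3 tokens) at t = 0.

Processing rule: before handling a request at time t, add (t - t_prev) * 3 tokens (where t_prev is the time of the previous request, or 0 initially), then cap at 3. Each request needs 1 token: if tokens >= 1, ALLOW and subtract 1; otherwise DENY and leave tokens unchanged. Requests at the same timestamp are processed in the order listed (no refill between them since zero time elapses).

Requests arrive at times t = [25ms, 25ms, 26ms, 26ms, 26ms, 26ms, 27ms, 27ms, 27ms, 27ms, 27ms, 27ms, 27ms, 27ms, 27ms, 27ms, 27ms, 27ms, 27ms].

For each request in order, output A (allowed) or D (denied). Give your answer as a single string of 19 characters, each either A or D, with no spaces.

Simulating step by step:
  req#1 t=25ms: ALLOW
  req#2 t=25ms: ALLOW
  req#3 t=26ms: ALLOW
  req#4 t=26ms: ALLOW
  req#5 t=26ms: ALLOW
  req#6 t=26ms: DENY
  req#7 t=27ms: ALLOW
  req#8 t=27ms: ALLOW
  req#9 t=27ms: ALLOW
  req#10 t=27ms: DENY
  req#11 t=27ms: DENY
  req#12 t=27ms: DENY
  req#13 t=27ms: DENY
  req#14 t=27ms: DENY
  req#15 t=27ms: DENY
  req#16 t=27ms: DENY
  req#17 t=27ms: DENY
  req#18 t=27ms: DENY
  req#19 t=27ms: DENY

Answer: AAAAADAAADDDDDDDDDD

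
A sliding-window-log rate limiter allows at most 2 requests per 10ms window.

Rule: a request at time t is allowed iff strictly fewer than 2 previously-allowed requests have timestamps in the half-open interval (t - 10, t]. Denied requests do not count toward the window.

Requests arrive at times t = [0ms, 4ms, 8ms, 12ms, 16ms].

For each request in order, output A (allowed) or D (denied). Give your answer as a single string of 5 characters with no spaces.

Answer: AADAA

Derivation:
Tracking allowed requests in the window:
  req#1 t=0ms: ALLOW
  req#2 t=4ms: ALLOW
  req#3 t=8ms: DENY
  req#4 t=12ms: ALLOW
  req#5 t=16ms: ALLOW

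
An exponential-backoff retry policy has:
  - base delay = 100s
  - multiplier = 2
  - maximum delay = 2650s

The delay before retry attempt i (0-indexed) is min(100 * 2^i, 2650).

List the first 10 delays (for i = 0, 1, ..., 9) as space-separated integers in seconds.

Answer: 100 200 400 800 1600 2650 2650 2650 2650 2650

Derivation:
Computing each delay:
  i=0: min(100*2^0, 2650) = 100
  i=1: min(100*2^1, 2650) = 200
  i=2: min(100*2^2, 2650) = 400
  i=3: min(100*2^3, 2650) = 800
  i=4: min(100*2^4, 2650) = 1600
  i=5: min(100*2^5, 2650) = 2650
  i=6: min(100*2^6, 2650) = 2650
  i=7: min(100*2^7, 2650) = 2650
  i=8: min(100*2^8, 2650) = 2650
  i=9: min(100*2^9, 2650) = 2650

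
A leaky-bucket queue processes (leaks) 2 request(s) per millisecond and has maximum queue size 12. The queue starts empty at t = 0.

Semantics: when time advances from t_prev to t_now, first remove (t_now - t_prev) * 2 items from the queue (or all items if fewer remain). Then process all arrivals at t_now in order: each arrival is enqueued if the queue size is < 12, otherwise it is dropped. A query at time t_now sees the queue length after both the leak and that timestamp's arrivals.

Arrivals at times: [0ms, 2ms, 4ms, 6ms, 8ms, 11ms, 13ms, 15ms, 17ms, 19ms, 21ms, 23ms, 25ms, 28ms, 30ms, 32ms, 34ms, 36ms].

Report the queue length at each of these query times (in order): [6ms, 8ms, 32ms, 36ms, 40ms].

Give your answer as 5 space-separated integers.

Queue lengths at query times:
  query t=6ms: backlog = 1
  query t=8ms: backlog = 1
  query t=32ms: backlog = 1
  query t=36ms: backlog = 1
  query t=40ms: backlog = 0

Answer: 1 1 1 1 0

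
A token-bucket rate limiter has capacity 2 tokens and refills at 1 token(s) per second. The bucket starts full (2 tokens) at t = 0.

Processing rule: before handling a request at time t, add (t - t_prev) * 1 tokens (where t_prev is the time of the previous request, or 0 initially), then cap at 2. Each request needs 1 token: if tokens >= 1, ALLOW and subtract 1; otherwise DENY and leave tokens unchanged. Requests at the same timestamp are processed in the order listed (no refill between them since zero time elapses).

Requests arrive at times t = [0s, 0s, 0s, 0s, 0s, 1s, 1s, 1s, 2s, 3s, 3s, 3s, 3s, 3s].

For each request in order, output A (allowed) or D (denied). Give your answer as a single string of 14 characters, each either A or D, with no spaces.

Simulating step by step:
  req#1 t=0s: ALLOW
  req#2 t=0s: ALLOW
  req#3 t=0s: DENY
  req#4 t=0s: DENY
  req#5 t=0s: DENY
  req#6 t=1s: ALLOW
  req#7 t=1s: DENY
  req#8 t=1s: DENY
  req#9 t=2s: ALLOW
  req#10 t=3s: ALLOW
  req#11 t=3s: DENY
  req#12 t=3s: DENY
  req#13 t=3s: DENY
  req#14 t=3s: DENY

Answer: AADDDADDAADDDD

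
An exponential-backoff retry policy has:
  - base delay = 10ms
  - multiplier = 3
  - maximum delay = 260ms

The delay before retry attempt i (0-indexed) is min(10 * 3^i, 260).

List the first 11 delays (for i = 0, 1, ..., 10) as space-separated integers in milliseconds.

Answer: 10 30 90 260 260 260 260 260 260 260 260

Derivation:
Computing each delay:
  i=0: min(10*3^0, 260) = 10
  i=1: min(10*3^1, 260) = 30
  i=2: min(10*3^2, 260) = 90
  i=3: min(10*3^3, 260) = 260
  i=4: min(10*3^4, 260) = 260
  i=5: min(10*3^5, 260) = 260
  i=6: min(10*3^6, 260) = 260
  i=7: min(10*3^7, 260) = 260
  i=8: min(10*3^8, 260) = 260
  i=9: min(10*3^9, 260) = 260
  i=10: min(10*3^10, 260) = 260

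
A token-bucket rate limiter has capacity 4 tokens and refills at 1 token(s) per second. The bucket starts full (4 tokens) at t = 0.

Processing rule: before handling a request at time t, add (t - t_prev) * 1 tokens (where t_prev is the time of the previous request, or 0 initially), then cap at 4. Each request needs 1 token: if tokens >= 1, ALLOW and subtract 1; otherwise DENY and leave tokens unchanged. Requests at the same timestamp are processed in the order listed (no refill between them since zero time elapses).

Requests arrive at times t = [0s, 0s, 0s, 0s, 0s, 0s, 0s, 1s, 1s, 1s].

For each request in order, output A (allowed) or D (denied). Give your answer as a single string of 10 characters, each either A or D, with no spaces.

Answer: AAAADDDADD

Derivation:
Simulating step by step:
  req#1 t=0s: ALLOW
  req#2 t=0s: ALLOW
  req#3 t=0s: ALLOW
  req#4 t=0s: ALLOW
  req#5 t=0s: DENY
  req#6 t=0s: DENY
  req#7 t=0s: DENY
  req#8 t=1s: ALLOW
  req#9 t=1s: DENY
  req#10 t=1s: DENY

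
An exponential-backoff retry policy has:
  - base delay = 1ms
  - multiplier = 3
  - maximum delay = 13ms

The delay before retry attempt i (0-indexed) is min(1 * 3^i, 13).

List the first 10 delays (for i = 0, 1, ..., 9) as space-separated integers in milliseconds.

Answer: 1 3 9 13 13 13 13 13 13 13

Derivation:
Computing each delay:
  i=0: min(1*3^0, 13) = 1
  i=1: min(1*3^1, 13) = 3
  i=2: min(1*3^2, 13) = 9
  i=3: min(1*3^3, 13) = 13
  i=4: min(1*3^4, 13) = 13
  i=5: min(1*3^5, 13) = 13
  i=6: min(1*3^6, 13) = 13
  i=7: min(1*3^7, 13) = 13
  i=8: min(1*3^8, 13) = 13
  i=9: min(1*3^9, 13) = 13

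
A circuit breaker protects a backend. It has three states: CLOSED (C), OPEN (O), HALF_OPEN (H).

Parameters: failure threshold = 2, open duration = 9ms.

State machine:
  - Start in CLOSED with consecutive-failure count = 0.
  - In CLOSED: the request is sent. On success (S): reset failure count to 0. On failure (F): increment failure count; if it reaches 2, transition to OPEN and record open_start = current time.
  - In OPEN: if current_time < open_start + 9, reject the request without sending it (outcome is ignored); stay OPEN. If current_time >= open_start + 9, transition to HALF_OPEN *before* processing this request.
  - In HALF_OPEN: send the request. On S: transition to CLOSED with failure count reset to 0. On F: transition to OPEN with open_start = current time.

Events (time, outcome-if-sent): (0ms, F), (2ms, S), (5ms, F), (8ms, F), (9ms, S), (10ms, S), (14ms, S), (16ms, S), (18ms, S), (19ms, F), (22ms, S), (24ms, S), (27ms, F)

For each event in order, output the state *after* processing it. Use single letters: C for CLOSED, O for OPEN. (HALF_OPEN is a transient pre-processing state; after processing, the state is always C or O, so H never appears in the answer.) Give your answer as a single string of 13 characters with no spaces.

Answer: CCCOOOOOCCCCC

Derivation:
State after each event:
  event#1 t=0ms outcome=F: state=CLOSED
  event#2 t=2ms outcome=S: state=CLOSED
  event#3 t=5ms outcome=F: state=CLOSED
  event#4 t=8ms outcome=F: state=OPEN
  event#5 t=9ms outcome=S: state=OPEN
  event#6 t=10ms outcome=S: state=OPEN
  event#7 t=14ms outcome=S: state=OPEN
  event#8 t=16ms outcome=S: state=OPEN
  event#9 t=18ms outcome=S: state=CLOSED
  event#10 t=19ms outcome=F: state=CLOSED
  event#11 t=22ms outcome=S: state=CLOSED
  event#12 t=24ms outcome=S: state=CLOSED
  event#13 t=27ms outcome=F: state=CLOSED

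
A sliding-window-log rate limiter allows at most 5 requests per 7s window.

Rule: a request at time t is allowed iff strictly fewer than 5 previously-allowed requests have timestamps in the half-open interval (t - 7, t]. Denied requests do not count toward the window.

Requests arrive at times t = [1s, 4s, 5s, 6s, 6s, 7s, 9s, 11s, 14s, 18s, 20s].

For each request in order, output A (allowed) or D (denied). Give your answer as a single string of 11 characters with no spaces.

Tracking allowed requests in the window:
  req#1 t=1s: ALLOW
  req#2 t=4s: ALLOW
  req#3 t=5s: ALLOW
  req#4 t=6s: ALLOW
  req#5 t=6s: ALLOW
  req#6 t=7s: DENY
  req#7 t=9s: ALLOW
  req#8 t=11s: ALLOW
  req#9 t=14s: ALLOW
  req#10 t=18s: ALLOW
  req#11 t=20s: ALLOW

Answer: AAAAADAAAAA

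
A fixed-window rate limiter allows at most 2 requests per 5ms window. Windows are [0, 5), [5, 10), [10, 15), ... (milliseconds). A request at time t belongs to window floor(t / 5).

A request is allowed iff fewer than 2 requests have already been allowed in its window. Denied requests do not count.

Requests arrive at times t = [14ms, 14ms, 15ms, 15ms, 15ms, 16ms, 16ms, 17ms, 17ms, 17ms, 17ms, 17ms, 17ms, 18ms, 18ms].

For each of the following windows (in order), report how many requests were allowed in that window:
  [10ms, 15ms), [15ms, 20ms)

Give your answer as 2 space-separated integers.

Processing requests:
  req#1 t=14ms (window 2): ALLOW
  req#2 t=14ms (window 2): ALLOW
  req#3 t=15ms (window 3): ALLOW
  req#4 t=15ms (window 3): ALLOW
  req#5 t=15ms (window 3): DENY
  req#6 t=16ms (window 3): DENY
  req#7 t=16ms (window 3): DENY
  req#8 t=17ms (window 3): DENY
  req#9 t=17ms (window 3): DENY
  req#10 t=17ms (window 3): DENY
  req#11 t=17ms (window 3): DENY
  req#12 t=17ms (window 3): DENY
  req#13 t=17ms (window 3): DENY
  req#14 t=18ms (window 3): DENY
  req#15 t=18ms (window 3): DENY

Allowed counts by window: 2 2

Answer: 2 2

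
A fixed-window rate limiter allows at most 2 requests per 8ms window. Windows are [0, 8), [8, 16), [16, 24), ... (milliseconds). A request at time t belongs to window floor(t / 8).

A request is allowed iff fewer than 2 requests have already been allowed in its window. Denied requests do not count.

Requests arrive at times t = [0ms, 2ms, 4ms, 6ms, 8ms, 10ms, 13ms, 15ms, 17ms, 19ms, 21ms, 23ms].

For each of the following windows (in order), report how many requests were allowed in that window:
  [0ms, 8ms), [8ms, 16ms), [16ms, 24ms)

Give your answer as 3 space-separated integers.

Processing requests:
  req#1 t=0ms (window 0): ALLOW
  req#2 t=2ms (window 0): ALLOW
  req#3 t=4ms (window 0): DENY
  req#4 t=6ms (window 0): DENY
  req#5 t=8ms (window 1): ALLOW
  req#6 t=10ms (window 1): ALLOW
  req#7 t=13ms (window 1): DENY
  req#8 t=15ms (window 1): DENY
  req#9 t=17ms (window 2): ALLOW
  req#10 t=19ms (window 2): ALLOW
  req#11 t=21ms (window 2): DENY
  req#12 t=23ms (window 2): DENY

Allowed counts by window: 2 2 2

Answer: 2 2 2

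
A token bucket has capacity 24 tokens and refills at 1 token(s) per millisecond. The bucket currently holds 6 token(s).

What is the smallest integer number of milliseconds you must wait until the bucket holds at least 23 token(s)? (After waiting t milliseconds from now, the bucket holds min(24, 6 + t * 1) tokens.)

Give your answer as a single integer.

Answer: 17

Derivation:
Need 6 + t * 1 >= 23, so t >= 17/1.
Smallest integer t = ceil(17/1) = 17.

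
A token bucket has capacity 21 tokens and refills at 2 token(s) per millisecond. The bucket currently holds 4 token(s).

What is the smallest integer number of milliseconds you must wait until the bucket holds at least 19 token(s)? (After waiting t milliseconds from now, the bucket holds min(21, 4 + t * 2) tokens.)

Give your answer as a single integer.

Answer: 8

Derivation:
Need 4 + t * 2 >= 19, so t >= 15/2.
Smallest integer t = ceil(15/2) = 8.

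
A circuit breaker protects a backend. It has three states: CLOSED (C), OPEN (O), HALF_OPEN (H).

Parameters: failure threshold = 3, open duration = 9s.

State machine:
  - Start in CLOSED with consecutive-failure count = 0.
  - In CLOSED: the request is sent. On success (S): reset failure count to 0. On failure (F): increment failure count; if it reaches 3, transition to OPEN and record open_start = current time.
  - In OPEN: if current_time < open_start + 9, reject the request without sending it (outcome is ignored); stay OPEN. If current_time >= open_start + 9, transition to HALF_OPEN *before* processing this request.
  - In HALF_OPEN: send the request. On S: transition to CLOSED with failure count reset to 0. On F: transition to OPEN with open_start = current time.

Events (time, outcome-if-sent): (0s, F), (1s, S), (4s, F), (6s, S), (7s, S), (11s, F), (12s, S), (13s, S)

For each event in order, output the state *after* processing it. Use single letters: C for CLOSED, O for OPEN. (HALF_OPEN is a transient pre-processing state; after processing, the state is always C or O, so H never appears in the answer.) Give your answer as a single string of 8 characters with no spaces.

Answer: CCCCCCCC

Derivation:
State after each event:
  event#1 t=0s outcome=F: state=CLOSED
  event#2 t=1s outcome=S: state=CLOSED
  event#3 t=4s outcome=F: state=CLOSED
  event#4 t=6s outcome=S: state=CLOSED
  event#5 t=7s outcome=S: state=CLOSED
  event#6 t=11s outcome=F: state=CLOSED
  event#7 t=12s outcome=S: state=CLOSED
  event#8 t=13s outcome=S: state=CLOSED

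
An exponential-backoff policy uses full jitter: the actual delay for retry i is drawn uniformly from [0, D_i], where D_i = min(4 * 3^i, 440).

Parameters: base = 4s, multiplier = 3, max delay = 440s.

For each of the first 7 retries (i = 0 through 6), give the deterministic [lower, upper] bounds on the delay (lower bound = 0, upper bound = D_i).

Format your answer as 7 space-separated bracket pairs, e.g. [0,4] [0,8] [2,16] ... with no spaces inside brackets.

Answer: [0,4] [0,12] [0,36] [0,108] [0,324] [0,440] [0,440]

Derivation:
Computing bounds per retry:
  i=0: D_i=min(4*3^0,440)=4, bounds=[0,4]
  i=1: D_i=min(4*3^1,440)=12, bounds=[0,12]
  i=2: D_i=min(4*3^2,440)=36, bounds=[0,36]
  i=3: D_i=min(4*3^3,440)=108, bounds=[0,108]
  i=4: D_i=min(4*3^4,440)=324, bounds=[0,324]
  i=5: D_i=min(4*3^5,440)=440, bounds=[0,440]
  i=6: D_i=min(4*3^6,440)=440, bounds=[0,440]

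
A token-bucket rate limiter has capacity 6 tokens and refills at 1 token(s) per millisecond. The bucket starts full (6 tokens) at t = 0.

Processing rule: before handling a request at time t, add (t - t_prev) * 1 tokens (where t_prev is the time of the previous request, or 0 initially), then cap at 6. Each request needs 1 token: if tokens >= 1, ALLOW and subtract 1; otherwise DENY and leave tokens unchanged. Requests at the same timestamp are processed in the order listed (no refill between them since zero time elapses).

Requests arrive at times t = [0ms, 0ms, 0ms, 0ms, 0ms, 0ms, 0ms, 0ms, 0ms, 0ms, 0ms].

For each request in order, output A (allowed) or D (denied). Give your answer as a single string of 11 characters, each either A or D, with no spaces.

Simulating step by step:
  req#1 t=0ms: ALLOW
  req#2 t=0ms: ALLOW
  req#3 t=0ms: ALLOW
  req#4 t=0ms: ALLOW
  req#5 t=0ms: ALLOW
  req#6 t=0ms: ALLOW
  req#7 t=0ms: DENY
  req#8 t=0ms: DENY
  req#9 t=0ms: DENY
  req#10 t=0ms: DENY
  req#11 t=0ms: DENY

Answer: AAAAAADDDDD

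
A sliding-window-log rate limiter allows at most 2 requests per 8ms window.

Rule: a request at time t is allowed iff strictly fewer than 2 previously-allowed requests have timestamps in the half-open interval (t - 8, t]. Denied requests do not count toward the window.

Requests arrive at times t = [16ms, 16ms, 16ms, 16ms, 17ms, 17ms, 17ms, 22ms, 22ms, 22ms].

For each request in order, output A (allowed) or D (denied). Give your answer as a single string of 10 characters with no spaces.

Answer: AADDDDDDDD

Derivation:
Tracking allowed requests in the window:
  req#1 t=16ms: ALLOW
  req#2 t=16ms: ALLOW
  req#3 t=16ms: DENY
  req#4 t=16ms: DENY
  req#5 t=17ms: DENY
  req#6 t=17ms: DENY
  req#7 t=17ms: DENY
  req#8 t=22ms: DENY
  req#9 t=22ms: DENY
  req#10 t=22ms: DENY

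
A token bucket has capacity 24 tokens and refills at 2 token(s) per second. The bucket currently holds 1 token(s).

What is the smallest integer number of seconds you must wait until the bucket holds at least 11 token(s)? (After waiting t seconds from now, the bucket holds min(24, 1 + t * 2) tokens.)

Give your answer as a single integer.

Answer: 5

Derivation:
Need 1 + t * 2 >= 11, so t >= 10/2.
Smallest integer t = ceil(10/2) = 5.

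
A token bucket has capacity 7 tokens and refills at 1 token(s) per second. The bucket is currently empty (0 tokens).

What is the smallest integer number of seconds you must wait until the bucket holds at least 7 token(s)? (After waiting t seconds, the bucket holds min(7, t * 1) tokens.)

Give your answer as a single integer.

Answer: 7

Derivation:
Need t * 1 >= 7, so t >= 7/1.
Smallest integer t = ceil(7/1) = 7.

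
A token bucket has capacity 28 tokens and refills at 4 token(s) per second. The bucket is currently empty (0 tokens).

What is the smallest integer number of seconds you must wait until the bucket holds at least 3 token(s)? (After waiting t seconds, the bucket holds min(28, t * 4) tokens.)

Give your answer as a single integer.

Answer: 1

Derivation:
Need t * 4 >= 3, so t >= 3/4.
Smallest integer t = ceil(3/4) = 1.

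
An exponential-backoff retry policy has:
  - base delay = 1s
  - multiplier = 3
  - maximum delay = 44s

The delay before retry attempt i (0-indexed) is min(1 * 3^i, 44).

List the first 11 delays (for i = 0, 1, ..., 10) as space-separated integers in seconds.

Answer: 1 3 9 27 44 44 44 44 44 44 44

Derivation:
Computing each delay:
  i=0: min(1*3^0, 44) = 1
  i=1: min(1*3^1, 44) = 3
  i=2: min(1*3^2, 44) = 9
  i=3: min(1*3^3, 44) = 27
  i=4: min(1*3^4, 44) = 44
  i=5: min(1*3^5, 44) = 44
  i=6: min(1*3^6, 44) = 44
  i=7: min(1*3^7, 44) = 44
  i=8: min(1*3^8, 44) = 44
  i=9: min(1*3^9, 44) = 44
  i=10: min(1*3^10, 44) = 44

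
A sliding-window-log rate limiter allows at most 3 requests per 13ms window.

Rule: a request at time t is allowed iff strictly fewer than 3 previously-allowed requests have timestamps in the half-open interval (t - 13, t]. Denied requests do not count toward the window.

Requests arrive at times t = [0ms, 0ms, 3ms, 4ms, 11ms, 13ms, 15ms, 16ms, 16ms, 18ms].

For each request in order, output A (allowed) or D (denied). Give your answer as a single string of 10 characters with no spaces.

Answer: AAADDAAADD

Derivation:
Tracking allowed requests in the window:
  req#1 t=0ms: ALLOW
  req#2 t=0ms: ALLOW
  req#3 t=3ms: ALLOW
  req#4 t=4ms: DENY
  req#5 t=11ms: DENY
  req#6 t=13ms: ALLOW
  req#7 t=15ms: ALLOW
  req#8 t=16ms: ALLOW
  req#9 t=16ms: DENY
  req#10 t=18ms: DENY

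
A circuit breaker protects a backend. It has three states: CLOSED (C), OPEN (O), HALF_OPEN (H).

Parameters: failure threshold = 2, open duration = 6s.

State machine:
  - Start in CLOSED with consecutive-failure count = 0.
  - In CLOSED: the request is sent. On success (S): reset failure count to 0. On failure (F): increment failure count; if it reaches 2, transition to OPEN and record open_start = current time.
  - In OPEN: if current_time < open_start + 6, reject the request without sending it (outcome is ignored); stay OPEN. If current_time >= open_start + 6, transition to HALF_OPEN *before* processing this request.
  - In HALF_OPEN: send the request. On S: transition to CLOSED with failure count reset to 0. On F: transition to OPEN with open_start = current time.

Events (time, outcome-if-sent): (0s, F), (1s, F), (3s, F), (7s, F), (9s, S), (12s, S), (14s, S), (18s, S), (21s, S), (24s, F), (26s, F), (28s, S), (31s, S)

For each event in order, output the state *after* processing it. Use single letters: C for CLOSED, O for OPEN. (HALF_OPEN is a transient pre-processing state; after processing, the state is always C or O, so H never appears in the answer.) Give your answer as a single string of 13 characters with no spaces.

State after each event:
  event#1 t=0s outcome=F: state=CLOSED
  event#2 t=1s outcome=F: state=OPEN
  event#3 t=3s outcome=F: state=OPEN
  event#4 t=7s outcome=F: state=OPEN
  event#5 t=9s outcome=S: state=OPEN
  event#6 t=12s outcome=S: state=OPEN
  event#7 t=14s outcome=S: state=CLOSED
  event#8 t=18s outcome=S: state=CLOSED
  event#9 t=21s outcome=S: state=CLOSED
  event#10 t=24s outcome=F: state=CLOSED
  event#11 t=26s outcome=F: state=OPEN
  event#12 t=28s outcome=S: state=OPEN
  event#13 t=31s outcome=S: state=OPEN

Answer: COOOOOCCCCOOO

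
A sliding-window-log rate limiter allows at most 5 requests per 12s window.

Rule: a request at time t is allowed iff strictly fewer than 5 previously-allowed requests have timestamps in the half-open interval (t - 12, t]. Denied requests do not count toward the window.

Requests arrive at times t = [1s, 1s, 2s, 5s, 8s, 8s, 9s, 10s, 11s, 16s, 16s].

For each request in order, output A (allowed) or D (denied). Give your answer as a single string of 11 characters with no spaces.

Answer: AAAAADDDDAA

Derivation:
Tracking allowed requests in the window:
  req#1 t=1s: ALLOW
  req#2 t=1s: ALLOW
  req#3 t=2s: ALLOW
  req#4 t=5s: ALLOW
  req#5 t=8s: ALLOW
  req#6 t=8s: DENY
  req#7 t=9s: DENY
  req#8 t=10s: DENY
  req#9 t=11s: DENY
  req#10 t=16s: ALLOW
  req#11 t=16s: ALLOW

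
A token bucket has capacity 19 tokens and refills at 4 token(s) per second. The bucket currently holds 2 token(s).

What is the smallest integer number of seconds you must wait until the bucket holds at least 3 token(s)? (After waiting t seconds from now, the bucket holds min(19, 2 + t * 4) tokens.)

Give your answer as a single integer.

Answer: 1

Derivation:
Need 2 + t * 4 >= 3, so t >= 1/4.
Smallest integer t = ceil(1/4) = 1.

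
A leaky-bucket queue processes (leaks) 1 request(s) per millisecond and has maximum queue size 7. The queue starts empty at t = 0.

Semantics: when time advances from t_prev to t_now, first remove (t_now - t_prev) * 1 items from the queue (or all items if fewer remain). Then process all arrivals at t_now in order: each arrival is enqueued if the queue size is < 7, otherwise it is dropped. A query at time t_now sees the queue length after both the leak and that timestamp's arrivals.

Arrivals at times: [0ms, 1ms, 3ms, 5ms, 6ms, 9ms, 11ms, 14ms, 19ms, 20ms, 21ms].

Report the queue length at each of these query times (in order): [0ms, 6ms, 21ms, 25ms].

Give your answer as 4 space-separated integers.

Queue lengths at query times:
  query t=0ms: backlog = 1
  query t=6ms: backlog = 1
  query t=21ms: backlog = 1
  query t=25ms: backlog = 0

Answer: 1 1 1 0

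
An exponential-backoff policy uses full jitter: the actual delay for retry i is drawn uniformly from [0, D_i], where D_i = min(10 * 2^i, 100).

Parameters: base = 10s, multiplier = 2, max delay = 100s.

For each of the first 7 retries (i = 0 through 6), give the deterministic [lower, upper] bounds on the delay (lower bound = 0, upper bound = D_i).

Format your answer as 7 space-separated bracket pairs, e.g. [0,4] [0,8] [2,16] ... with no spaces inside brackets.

Answer: [0,10] [0,20] [0,40] [0,80] [0,100] [0,100] [0,100]

Derivation:
Computing bounds per retry:
  i=0: D_i=min(10*2^0,100)=10, bounds=[0,10]
  i=1: D_i=min(10*2^1,100)=20, bounds=[0,20]
  i=2: D_i=min(10*2^2,100)=40, bounds=[0,40]
  i=3: D_i=min(10*2^3,100)=80, bounds=[0,80]
  i=4: D_i=min(10*2^4,100)=100, bounds=[0,100]
  i=5: D_i=min(10*2^5,100)=100, bounds=[0,100]
  i=6: D_i=min(10*2^6,100)=100, bounds=[0,100]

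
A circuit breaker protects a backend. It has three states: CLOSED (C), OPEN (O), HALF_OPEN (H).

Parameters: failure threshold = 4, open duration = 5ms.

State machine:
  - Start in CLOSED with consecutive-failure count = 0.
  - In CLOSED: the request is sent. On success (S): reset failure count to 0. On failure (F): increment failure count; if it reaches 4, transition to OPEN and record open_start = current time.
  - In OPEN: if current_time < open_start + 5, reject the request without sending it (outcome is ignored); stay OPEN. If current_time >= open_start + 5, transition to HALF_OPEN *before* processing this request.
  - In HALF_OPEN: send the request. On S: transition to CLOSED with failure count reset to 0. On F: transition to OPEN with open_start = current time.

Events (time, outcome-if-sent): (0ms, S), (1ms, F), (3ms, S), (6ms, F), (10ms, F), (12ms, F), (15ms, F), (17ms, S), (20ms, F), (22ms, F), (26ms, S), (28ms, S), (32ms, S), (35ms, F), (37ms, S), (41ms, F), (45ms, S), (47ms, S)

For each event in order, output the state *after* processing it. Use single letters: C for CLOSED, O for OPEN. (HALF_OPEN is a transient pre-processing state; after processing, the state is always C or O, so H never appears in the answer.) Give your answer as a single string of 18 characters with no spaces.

Answer: CCCCCCOOOOCCCCCCCC

Derivation:
State after each event:
  event#1 t=0ms outcome=S: state=CLOSED
  event#2 t=1ms outcome=F: state=CLOSED
  event#3 t=3ms outcome=S: state=CLOSED
  event#4 t=6ms outcome=F: state=CLOSED
  event#5 t=10ms outcome=F: state=CLOSED
  event#6 t=12ms outcome=F: state=CLOSED
  event#7 t=15ms outcome=F: state=OPEN
  event#8 t=17ms outcome=S: state=OPEN
  event#9 t=20ms outcome=F: state=OPEN
  event#10 t=22ms outcome=F: state=OPEN
  event#11 t=26ms outcome=S: state=CLOSED
  event#12 t=28ms outcome=S: state=CLOSED
  event#13 t=32ms outcome=S: state=CLOSED
  event#14 t=35ms outcome=F: state=CLOSED
  event#15 t=37ms outcome=S: state=CLOSED
  event#16 t=41ms outcome=F: state=CLOSED
  event#17 t=45ms outcome=S: state=CLOSED
  event#18 t=47ms outcome=S: state=CLOSED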